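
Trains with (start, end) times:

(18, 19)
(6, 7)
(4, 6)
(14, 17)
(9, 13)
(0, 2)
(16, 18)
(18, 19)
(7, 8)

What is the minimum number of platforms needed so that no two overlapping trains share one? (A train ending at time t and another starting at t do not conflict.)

starts: [0, 4, 6, 7, 9, 14, 16, 18, 18]
ends:   [2, 6, 7, 8, 13, 17, 18, 19, 19]
s0→1 e2→0 s4→1 e6→0 s6→1 e7→0 s7→1 e8→0 s9→1 e13→0 s14→1 s16→2  — peak 2.

2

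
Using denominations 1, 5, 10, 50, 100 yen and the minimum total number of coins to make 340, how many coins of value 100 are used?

3

Greedy: take as many of the largest coin as possible, then repeat with the remainder.
340 = 3×100 + 4×10
Count of 100: 3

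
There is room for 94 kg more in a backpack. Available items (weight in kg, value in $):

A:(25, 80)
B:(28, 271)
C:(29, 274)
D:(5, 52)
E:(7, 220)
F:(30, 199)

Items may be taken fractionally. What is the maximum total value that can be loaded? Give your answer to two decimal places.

Order: E (220/7=31.43) > D (52/5=10.40) > B (271/28=9.68) > C (274/29=9.45) > F (199/30=6.63) > A (80/25=3.20)
Fill: take E (7 @ 220) → take D (5 @ 52) → take B (28 @ 271) → take C (29 @ 274) → take 25/30 of F → 165.83; 94/94 used.
Total value = 982.83

982.83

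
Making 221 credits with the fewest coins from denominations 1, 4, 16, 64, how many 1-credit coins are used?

1

Use the largest denomination that fits, subtract, and repeat.
221 − 3×64→29 − 1×16→13 − 3×4→1 − 1×1→0
Count of 1: 1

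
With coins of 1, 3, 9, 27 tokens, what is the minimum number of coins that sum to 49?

5

Greedy: take as many of the largest coin as possible, then repeat with the remainder.
49 − 1×27→22 − 2×9→4 − 1×3→1 − 1×1→0
Total coins = 1 + 2 + 1 + 1 = 5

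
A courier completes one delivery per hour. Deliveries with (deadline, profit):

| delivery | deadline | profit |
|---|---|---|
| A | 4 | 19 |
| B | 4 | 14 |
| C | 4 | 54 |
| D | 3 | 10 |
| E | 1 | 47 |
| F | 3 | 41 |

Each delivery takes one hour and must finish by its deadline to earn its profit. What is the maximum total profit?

Sort by profit descending; place each in the latest free slot ≤ its deadline.
Profit order: C=54 E=47 F=41 A=19 B=14 D=10
Assign: C→slot 4, E→slot 1, F→slot 3, A→slot 2, B skipped, D skipped.
Slots: [1:E] [2:A] [3:F] [4:C]
Profit = 47 + 19 + 41 + 54 = 161

161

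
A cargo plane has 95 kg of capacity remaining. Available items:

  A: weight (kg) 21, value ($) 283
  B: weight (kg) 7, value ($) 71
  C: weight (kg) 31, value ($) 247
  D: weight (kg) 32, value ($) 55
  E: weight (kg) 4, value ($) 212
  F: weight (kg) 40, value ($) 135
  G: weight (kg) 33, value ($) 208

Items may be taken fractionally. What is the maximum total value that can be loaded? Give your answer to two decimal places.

Greedy by value/weight ratio, highest first.
Order: E (212/4=53.00) > A (283/21=13.48) > B (71/7=10.14) > C (247/31=7.97) > G (208/33=6.30) > F (135/40=3.38) > D (55/32=1.72)
Fill: take E (4 @ 212) → take A (21 @ 283) → take B (7 @ 71) → take C (31 @ 247) → take 32/33 of G → 201.70; 95/95 used.
Total value = 1014.70

1014.70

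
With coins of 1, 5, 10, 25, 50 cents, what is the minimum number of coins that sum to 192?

192 = 3×50 + 1×25 + 1×10 + 1×5 + 2×1
Total coins = 3 + 1 + 1 + 1 + 2 = 8

8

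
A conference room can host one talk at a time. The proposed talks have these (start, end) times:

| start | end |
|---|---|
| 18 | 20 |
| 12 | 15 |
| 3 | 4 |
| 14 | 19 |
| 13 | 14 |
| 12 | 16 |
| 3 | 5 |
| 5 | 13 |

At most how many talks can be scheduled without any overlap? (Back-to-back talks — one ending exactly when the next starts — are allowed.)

By end time: (3,4), (3,5), (5,13), (13,14), (12,15), (12,16), (14,19), (18,20).
Pick (3,4); next start ≥ 4 → (5,13); next start ≥ 13 → (13,14); next start ≥ 14 → (14,19).
Selected 4 talks.

4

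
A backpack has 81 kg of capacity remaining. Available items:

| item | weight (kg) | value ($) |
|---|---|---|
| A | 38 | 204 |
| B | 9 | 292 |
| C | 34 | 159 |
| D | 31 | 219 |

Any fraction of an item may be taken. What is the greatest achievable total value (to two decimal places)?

729.03

Ratios (sorted): B 32.44, D 7.06, A 5.37, C 4.68
take B (9 @ 292); take D (31 @ 219); take A (38 @ 204); take 3/34 of C → 14.03. Capacity used 81/81.
Total value = 729.03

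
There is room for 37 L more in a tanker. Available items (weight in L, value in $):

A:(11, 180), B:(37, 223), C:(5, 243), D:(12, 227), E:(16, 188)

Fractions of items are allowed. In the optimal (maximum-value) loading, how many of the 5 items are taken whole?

3

Greedy by value/weight ratio, highest first.
Order: C (243/5=48.60) > D (227/12=18.92) > A (180/11=16.36) > E (188/16=11.75) > B (223/37=6.03)
Fill: take C (5 @ 243) → take D (12 @ 227) → take A (11 @ 180) → take 9/16 of E → 105.75; 37/37 used.
3 item(s) taken whole; one partial (take 9/16 of E).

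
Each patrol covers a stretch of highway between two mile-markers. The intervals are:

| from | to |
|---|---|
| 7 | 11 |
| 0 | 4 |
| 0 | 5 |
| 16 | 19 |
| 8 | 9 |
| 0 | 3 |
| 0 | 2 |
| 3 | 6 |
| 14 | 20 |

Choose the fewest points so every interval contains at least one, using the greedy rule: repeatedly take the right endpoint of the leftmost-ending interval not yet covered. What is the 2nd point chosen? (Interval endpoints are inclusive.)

Sort by right endpoint; whenever an interval is uncovered, place a point at its right end.
By right end: [0,2]  [0,3]  [0,4]  [0,5]  [3,6]  [8,9]  [7,11]  [16,19]  [14,20]
[0,2] uncovered → point at 2; [3,6] uncovered → point at 6; [8,9] uncovered → point at 9; [16,19] uncovered → point at 19.
Points: 2, 6, 9, 19 (4 total).

6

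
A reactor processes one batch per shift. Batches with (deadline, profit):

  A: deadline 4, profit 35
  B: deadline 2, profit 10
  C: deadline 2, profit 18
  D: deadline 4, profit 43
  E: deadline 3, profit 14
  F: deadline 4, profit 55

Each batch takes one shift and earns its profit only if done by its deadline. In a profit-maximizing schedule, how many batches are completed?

4

Take jobs in profit order; each goes to the latest open slot no later than its deadline.
By profit: F(d4,55), D(d4,43), A(d4,35), C(d2,18), E(d3,14), B(d2,10)
F→slot 4; D→slot 3; A→slot 2; C→slot 1; E skipped; B skipped.
4 of 6 scheduled.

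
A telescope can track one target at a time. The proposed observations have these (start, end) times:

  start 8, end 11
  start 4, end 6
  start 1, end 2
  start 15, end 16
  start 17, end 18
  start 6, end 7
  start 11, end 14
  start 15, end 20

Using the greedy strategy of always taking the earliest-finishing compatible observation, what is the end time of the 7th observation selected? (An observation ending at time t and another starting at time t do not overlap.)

18

Greedy by earliest finish: after sorting by end time, pick each interval compatible with the last pick.
By end time: (1,2), (4,6), (6,7), (8,11), (11,14), (15,16), (17,18), (15,20).
Pick (1,2); next start ≥ 2 → (4,6); next start ≥ 6 → (6,7); next start ≥ 7 → (8,11); next start ≥ 11 → (11,14); next start ≥ 14 → (15,16); next start ≥ 16 → (17,18).
Selected: (1,2) (4,6) (6,7) (8,11) (11,14) (15,16) (17,18)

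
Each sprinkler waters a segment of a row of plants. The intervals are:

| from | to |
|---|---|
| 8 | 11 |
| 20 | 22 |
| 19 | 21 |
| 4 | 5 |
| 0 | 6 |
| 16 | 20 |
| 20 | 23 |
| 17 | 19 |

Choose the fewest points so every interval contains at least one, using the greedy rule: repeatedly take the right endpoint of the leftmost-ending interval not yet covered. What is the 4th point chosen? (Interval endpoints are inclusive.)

By right end: [4,5]  [0,6]  [8,11]  [17,19]  [16,20]  [19,21]  [20,22]  [20,23]
[4,5] uncovered → point at 5; [8,11] uncovered → point at 11; [17,19] uncovered → point at 19; [20,22] uncovered → point at 22.
Points: 5, 11, 19, 22 (4 total).

22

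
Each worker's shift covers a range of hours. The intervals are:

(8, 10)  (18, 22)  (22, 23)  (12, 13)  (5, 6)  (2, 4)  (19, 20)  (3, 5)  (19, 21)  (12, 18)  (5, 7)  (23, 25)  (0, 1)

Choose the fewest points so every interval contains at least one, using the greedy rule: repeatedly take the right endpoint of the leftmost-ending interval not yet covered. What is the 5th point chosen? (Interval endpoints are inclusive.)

13

Sorted: [0,1] [2,4] [3,5] [5,6] [5,7] [8,10] [12,13] [12,18] [19,20] [19,21] [18,22] [22,23] [23,25]
{[0,1]} hit by 1; {[2,4],[3,5]} hit by 4; {[5,6],[5,7]} hit by 6; {[8,10]} hit by 10; {[12,13],[12,18]} hit by 13; {[19,20],[19,21],[18,22]} hit by 20; {[22,23],[23,25]} hit by 23.
Points: 1, 4, 6, 10, 13, 20, 23 (7 total).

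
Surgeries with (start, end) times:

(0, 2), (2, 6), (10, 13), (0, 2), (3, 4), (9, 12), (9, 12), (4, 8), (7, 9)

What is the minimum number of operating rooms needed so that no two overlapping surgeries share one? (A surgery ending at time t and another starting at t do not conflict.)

3

The answer is the maximum number of intervals overlapping at any instant.
starts: [0, 0, 2, 3, 4, 7, 9, 9, 10]
ends:   [2, 2, 4, 6, 8, 9, 12, 12, 13]
s0→1 s0→2 e2→1 e2→0 s2→1 s3→2 e4→1 s4→2 e6→1 s7→2 e8→1 e9→0 s9→1 s9→2 s10→3  — peak 3.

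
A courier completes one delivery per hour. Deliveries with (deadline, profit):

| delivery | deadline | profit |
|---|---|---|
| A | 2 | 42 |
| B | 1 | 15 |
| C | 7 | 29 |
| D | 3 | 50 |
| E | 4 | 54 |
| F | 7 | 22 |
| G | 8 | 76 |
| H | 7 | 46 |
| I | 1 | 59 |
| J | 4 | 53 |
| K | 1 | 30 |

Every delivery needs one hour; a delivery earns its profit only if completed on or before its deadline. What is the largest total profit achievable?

Profit order: G=76 I=59 E=54 J=53 D=50 H=46 A=42 K=30 C=29 F=22 B=15
Assign: G→slot 8, I→slot 1, E→slot 4, J→slot 3, D→slot 2, H→slot 7, A skipped, K skipped, C→slot 6, F→slot 5, B skipped.
Slots: [1:I] [2:D] [3:J] [4:E] [5:F] [6:C] [7:H] [8:G]
Profit = 59 + 50 + 53 + 54 + 22 + 29 + 46 + 76 = 389

389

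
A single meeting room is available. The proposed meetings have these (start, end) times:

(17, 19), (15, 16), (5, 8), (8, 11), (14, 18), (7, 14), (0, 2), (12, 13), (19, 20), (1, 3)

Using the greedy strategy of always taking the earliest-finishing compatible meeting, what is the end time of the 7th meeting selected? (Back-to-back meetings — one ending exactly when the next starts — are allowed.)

20

Greedy by earliest finish: after sorting by end time, pick each interval compatible with the last pick.
Sorted by end: (0,2)  (1,3)  (5,8)  (8,11)  (12,13)  (7,14)  (15,16)  (14,18)  (17,19)  (19,20)
take (0,2); take (5,8); take (8,11); take (12,13); take (15,16); skip (14,18); take (17,19); take (19,20).
Selected: (0,2) (5,8) (8,11) (12,13) (15,16) (17,19) (19,20)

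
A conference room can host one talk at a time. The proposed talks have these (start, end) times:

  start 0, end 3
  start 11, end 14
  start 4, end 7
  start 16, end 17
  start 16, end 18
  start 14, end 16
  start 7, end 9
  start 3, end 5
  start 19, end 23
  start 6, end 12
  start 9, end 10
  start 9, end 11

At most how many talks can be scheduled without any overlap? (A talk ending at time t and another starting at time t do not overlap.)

Sorted by end: (0,3)  (3,5)  (4,7)  (7,9)  (9,10)  (9,11)  (6,12)  (11,14)  (14,16)  (16,17)  (16,18)  (19,23)
take (0,3); take (3,5); take (7,9); take (9,10); take (11,14); take (14,16); take (16,17); take (19,23).
Selected 8 talks.

8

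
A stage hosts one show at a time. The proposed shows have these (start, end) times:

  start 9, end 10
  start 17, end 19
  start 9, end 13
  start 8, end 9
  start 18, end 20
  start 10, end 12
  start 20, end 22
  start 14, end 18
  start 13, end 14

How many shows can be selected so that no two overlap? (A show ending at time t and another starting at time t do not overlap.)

Sorted by end: (8,9)  (9,10)  (10,12)  (9,13)  (13,14)  (14,18)  (17,19)  (18,20)  (20,22)
take (8,9); take (9,10); take (10,12); take (13,14); take (14,18); skip (17,19); take (18,20); take (20,22).
Selected 7 shows.

7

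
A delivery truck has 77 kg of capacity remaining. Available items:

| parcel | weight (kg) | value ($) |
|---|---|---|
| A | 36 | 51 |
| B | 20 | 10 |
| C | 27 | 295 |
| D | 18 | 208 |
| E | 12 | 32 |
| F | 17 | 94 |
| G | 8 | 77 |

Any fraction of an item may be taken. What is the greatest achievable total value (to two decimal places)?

Greedy by value/weight ratio, highest first.
Ratios (sorted): D 11.56, C 10.93, G 9.62, F 5.53, E 2.67, A 1.42, B 0.50
take D (18 @ 208); take C (27 @ 295); take G (8 @ 77); take F (17 @ 94); take 7/12 of E → 18.67. Capacity used 77/77.
Total value = 692.67

692.67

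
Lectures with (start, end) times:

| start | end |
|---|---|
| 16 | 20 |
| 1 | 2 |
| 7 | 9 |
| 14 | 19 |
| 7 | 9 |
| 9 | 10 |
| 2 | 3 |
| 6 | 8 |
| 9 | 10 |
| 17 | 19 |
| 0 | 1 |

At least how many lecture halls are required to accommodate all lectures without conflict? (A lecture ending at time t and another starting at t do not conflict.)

3

starts: [0, 1, 2, 6, 7, 7, 9, 9, 14, 16, 17]
ends:   [1, 2, 3, 8, 9, 9, 10, 10, 19, 19, 20]
s0→1 e1→0 s1→1 e2→0 s2→1 e3→0 s6→1 s7→2 s7→3  — peak 3.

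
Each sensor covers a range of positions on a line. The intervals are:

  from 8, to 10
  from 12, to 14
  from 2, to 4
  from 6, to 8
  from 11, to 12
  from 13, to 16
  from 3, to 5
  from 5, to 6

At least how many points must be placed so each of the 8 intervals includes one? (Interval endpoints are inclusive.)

By right end: [2,4]  [3,5]  [5,6]  [6,8]  [8,10]  [11,12]  [12,14]  [13,16]
[2,4] uncovered → point at 4; [5,6] uncovered → point at 6; [8,10] uncovered → point at 10; [11,12] uncovered → point at 12; [13,16] uncovered → point at 16.
Points: 4, 6, 10, 12, 16 (5 total).

5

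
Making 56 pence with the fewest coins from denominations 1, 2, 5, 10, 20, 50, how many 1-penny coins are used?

1

56 = 1×50 + 1×5 + 1×1
Count of 1: 1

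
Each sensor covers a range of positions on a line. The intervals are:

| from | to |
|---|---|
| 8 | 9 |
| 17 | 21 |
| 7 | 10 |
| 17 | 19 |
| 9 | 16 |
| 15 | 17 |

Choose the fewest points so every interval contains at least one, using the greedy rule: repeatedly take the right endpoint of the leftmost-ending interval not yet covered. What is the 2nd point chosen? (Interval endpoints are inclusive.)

17

Sort by right endpoint; whenever an interval is uncovered, place a point at its right end.
By right end: [8,9]  [7,10]  [9,16]  [15,17]  [17,19]  [17,21]
[8,9] uncovered → point at 9; [15,17] uncovered → point at 17.
Points: 9, 17 (2 total).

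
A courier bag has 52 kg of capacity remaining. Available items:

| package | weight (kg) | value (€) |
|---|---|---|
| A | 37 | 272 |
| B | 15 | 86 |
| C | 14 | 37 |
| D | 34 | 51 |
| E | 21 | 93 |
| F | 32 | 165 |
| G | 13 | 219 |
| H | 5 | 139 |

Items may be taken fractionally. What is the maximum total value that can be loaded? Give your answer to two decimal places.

Order: H (139/5=27.80) > G (219/13=16.85) > A (272/37=7.35) > B (86/15=5.73) > F (165/32=5.16) > E (93/21=4.43) > C (37/14=2.64) > D (51/34=1.50)
Fill: take H (5 @ 139) → take G (13 @ 219) → take 34/37 of A → 249.95; 52/52 used.
Total value = 607.95

607.95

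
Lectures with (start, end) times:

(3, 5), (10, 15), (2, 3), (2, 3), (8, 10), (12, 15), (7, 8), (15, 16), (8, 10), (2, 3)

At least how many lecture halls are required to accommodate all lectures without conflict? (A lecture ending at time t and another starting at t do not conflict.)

3

starts: [2, 2, 2, 3, 7, 8, 8, 10, 12, 15]
ends:   [3, 3, 3, 5, 8, 10, 10, 15, 15, 16]
s2→1 s2→2 s2→3  — peak 3.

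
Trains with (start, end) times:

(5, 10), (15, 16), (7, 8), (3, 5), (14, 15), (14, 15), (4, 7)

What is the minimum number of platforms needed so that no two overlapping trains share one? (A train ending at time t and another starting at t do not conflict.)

2

Count concurrent intervals with a sweep; the peak is the room count.
Events (time:±→running): 3:+→1 4:+→2 … peak 2.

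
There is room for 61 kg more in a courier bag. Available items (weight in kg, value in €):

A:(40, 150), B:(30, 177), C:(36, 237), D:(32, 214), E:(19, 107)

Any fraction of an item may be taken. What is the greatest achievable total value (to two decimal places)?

404.92

Order: D (214/32=6.69) > C (237/36=6.58) > B (177/30=5.90) > E (107/19=5.63) > A (150/40=3.75)
Fill: take D (32 @ 214) → take 29/36 of C → 190.92; 61/61 used.
Total value = 404.92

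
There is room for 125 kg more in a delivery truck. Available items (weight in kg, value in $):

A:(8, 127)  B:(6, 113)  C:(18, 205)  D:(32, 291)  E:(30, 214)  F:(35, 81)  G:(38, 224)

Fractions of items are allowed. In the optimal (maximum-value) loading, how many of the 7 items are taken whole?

5

Sort by value per unit weight and fill in that order.
Order: B (113/6=18.83) > A (127/8=15.88) > C (205/18=11.39) > D (291/32=9.09) > E (214/30=7.13) > G (224/38=5.89) > F (81/35=2.31)
Fill: take B (6 @ 113) → take A (8 @ 127) → take C (18 @ 205) → take D (32 @ 291) → take E (30 @ 214) → take 31/38 of G → 182.74; 125/125 used.
5 item(s) taken whole; one partial (take 31/38 of G).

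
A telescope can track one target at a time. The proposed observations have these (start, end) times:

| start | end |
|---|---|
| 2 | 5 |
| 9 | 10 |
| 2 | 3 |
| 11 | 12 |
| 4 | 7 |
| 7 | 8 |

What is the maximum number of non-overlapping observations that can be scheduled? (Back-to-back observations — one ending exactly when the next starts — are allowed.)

Order by finish time; keep every interval that doesn't clash with the previous kept one.
By end time: (2,3), (2,5), (4,7), (7,8), (9,10), (11,12).
Pick (2,3); next start ≥ 3 → (4,7); next start ≥ 7 → (7,8); next start ≥ 8 → (9,10); next start ≥ 10 → (11,12).
Selected 5 observations.

5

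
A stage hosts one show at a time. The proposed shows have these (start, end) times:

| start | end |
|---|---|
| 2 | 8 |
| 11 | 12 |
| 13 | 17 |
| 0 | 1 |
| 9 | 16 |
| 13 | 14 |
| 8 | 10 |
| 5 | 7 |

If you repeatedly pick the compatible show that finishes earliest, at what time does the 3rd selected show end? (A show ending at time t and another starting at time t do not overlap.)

10

Greedy by earliest finish: after sorting by end time, pick each interval compatible with the last pick.
By end time: (0,1), (5,7), (2,8), (8,10), (11,12), (13,14), (9,16), (13,17).
Pick (0,1); next start ≥ 1 → (5,7); next start ≥ 7 → (8,10); next start ≥ 10 → (11,12); next start ≥ 12 → (13,14).
Selected: (0,1) (5,7) (8,10) (11,12) (13,14)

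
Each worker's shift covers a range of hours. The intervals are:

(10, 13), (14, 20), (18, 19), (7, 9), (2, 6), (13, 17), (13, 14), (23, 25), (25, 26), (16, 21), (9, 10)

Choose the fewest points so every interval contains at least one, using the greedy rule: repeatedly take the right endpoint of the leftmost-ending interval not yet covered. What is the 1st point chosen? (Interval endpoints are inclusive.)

By right end: [2,6]  [7,9]  [9,10]  [10,13]  [13,14]  [13,17]  [18,19]  [14,20]  [16,21]  [23,25]  [25,26]
[2,6] uncovered → point at 6; [7,9] uncovered → point at 9; [10,13] uncovered → point at 13; [18,19] uncovered → point at 19; [23,25] uncovered → point at 25.
Points: 6, 9, 13, 19, 25 (5 total).

6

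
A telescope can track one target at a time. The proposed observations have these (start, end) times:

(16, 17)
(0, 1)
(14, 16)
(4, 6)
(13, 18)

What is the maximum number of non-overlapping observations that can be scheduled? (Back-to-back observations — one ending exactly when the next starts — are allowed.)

4

Sort by end time and greedily take each interval whose start is ≥ the last chosen end.
Sorted by end: (0,1)  (4,6)  (14,16)  (16,17)  (13,18)
take (0,1); take (4,6); take (14,16); take (16,17); skip (13,18).
Selected 4 observations.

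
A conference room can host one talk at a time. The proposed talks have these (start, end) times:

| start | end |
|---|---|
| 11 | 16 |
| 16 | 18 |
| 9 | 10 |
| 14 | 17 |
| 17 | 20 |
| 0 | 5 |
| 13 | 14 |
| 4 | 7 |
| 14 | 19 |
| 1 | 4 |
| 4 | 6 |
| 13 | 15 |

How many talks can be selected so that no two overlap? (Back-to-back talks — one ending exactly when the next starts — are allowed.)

Sort by end time and greedily take each interval whose start is ≥ the last chosen end.
Sorted by end: (1,4)  (0,5)  (4,6)  (4,7)  (9,10)  (13,14)  (13,15)  (11,16)  (14,17)  (16,18)  (14,19)  (17,20)
take (1,4); skip (0,5); take (4,6); take (9,10); take (13,14); skip (11,16); take (14,17); skip (14,19); take (17,20).
Selected 6 talks.

6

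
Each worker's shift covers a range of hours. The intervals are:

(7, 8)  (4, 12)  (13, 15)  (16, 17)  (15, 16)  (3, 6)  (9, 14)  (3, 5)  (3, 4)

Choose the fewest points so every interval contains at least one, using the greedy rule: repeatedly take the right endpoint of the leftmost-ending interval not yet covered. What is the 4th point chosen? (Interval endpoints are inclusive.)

16

Sorted: [3,4] [3,5] [3,6] [7,8] [4,12] [9,14] [13,15] [15,16] [16,17]
{[3,4],[3,5],[3,6]} hit by 4; {[7,8],[4,12]} hit by 8; {[9,14],[13,15]} hit by 14; {[15,16],[16,17]} hit by 16.
Points: 4, 8, 14, 16 (4 total).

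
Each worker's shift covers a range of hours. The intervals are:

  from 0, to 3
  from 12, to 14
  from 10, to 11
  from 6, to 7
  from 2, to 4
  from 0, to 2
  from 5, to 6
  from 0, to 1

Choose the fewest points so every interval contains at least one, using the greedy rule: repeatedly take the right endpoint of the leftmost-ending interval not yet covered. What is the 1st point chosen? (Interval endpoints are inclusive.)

1

Process intervals by earliest right end; each time one isn't hit yet, stab at its right endpoint.
Sorted: [0,1] [0,2] [0,3] [2,4] [5,6] [6,7] [10,11] [12,14]
{[0,1],[0,2],[0,3]} hit by 1; {[2,4]} hit by 4; {[5,6],[6,7]} hit by 6; {[10,11]} hit by 11; {[12,14]} hit by 14.
Points: 1, 4, 6, 11, 14 (5 total).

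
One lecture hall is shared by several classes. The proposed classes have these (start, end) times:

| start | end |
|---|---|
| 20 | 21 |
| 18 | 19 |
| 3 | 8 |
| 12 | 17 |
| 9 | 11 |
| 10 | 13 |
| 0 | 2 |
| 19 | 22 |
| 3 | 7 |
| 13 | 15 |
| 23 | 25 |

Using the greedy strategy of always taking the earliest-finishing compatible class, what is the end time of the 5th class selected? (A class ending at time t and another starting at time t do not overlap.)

Sort by end time and greedily take each interval whose start is ≥ the last chosen end.
Sorted by end: (0,2)  (3,7)  (3,8)  (9,11)  (10,13)  (13,15)  (12,17)  (18,19)  (20,21)  (19,22)  (23,25)
take (0,2); take (3,7); skip (3,8); take (9,11); skip (10,13); take (13,15); skip (12,17); take (18,19); take (20,21); skip (19,22); take (23,25).
Selected: (0,2) (3,7) (9,11) (13,15) (18,19) (20,21) (23,25)

19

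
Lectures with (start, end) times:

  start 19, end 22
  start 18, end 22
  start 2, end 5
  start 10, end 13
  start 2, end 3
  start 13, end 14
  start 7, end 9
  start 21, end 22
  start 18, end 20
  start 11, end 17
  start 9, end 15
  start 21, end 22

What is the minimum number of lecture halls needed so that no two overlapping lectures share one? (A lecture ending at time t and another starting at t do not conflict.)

Events (time:±→running): 2:+→1 2:+→2 3:-→1 5:-→0 7:+→1 9:-→0 9:+→1 10:+→2 11:+→3 13:-→2 13:+→3 14:-→2 15:-→1 17:-→0 18:+→1 18:+→2 19:+→3 20:-→2 21:+→3 21:+→4 … peak 4.

4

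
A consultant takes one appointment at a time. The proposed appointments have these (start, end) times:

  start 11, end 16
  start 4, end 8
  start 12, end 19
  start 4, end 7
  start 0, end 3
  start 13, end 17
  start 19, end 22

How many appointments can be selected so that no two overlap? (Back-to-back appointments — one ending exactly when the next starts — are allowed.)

4

By end time: (0,3), (4,7), (4,8), (11,16), (13,17), (12,19), (19,22).
Pick (0,3); next start ≥ 3 → (4,7); next start ≥ 7 → (11,16); next start ≥ 16 → (19,22).
Selected 4 appointments.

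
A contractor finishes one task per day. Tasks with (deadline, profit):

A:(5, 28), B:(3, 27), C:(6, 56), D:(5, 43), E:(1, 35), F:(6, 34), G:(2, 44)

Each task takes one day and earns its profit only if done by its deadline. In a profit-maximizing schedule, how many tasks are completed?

Profit order: C=56 G=44 D=43 E=35 F=34 A=28 B=27
Assign: C→slot 6, G→slot 2, D→slot 5, E→slot 1, F→slot 4, A→slot 3, B skipped.
Slots: [1:E] [2:G] [3:A] [4:F] [5:D] [6:C]
6 of 7 scheduled.

6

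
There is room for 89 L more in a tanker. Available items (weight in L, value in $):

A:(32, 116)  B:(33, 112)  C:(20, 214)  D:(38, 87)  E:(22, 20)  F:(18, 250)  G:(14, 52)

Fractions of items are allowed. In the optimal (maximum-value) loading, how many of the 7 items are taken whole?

4

Ratios (sorted): F 13.89, C 10.70, G 3.71, A 3.62, B 3.39, D 2.29, E 0.91
take F (18 @ 250); take C (20 @ 214); take G (14 @ 52); take A (32 @ 116); take 5/33 of B → 16.97. Capacity used 89/89.
4 item(s) taken whole; one partial (take 5/33 of B).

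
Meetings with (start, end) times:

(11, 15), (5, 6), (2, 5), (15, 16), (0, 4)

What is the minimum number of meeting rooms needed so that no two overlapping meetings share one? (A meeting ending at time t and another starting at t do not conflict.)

2

The answer is the maximum number of intervals overlapping at any instant.
Events (time:±→running): 0:+→1 2:+→2 … peak 2.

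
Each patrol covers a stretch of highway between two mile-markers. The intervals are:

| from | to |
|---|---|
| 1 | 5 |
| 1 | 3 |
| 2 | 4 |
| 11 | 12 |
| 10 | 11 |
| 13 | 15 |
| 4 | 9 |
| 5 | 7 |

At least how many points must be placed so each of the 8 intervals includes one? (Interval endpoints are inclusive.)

Sorted: [1,3] [2,4] [1,5] [5,7] [4,9] [10,11] [11,12] [13,15]
{[1,3],[2,4],[1,5]} hit by 3; {[5,7],[4,9]} hit by 7; {[10,11],[11,12]} hit by 11; {[13,15]} hit by 15.
Points: 3, 7, 11, 15 (4 total).

4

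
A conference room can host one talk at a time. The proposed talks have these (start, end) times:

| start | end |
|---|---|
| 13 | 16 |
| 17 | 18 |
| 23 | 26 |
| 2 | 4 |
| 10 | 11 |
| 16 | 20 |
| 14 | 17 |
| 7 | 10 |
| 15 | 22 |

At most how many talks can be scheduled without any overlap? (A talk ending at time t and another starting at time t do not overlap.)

Sorted by end: (2,4)  (7,10)  (10,11)  (13,16)  (14,17)  (17,18)  (16,20)  (15,22)  (23,26)
take (2,4); take (7,10); take (10,11); take (13,16); take (17,18); take (23,26).
Selected 6 talks.

6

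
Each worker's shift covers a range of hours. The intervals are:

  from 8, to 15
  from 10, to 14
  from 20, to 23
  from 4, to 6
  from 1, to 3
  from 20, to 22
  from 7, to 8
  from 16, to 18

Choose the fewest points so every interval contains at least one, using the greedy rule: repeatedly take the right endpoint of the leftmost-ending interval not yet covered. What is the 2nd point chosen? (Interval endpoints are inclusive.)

Process intervals by earliest right end; each time one isn't hit yet, stab at its right endpoint.
Sorted: [1,3] [4,6] [7,8] [10,14] [8,15] [16,18] [20,22] [20,23]
{[1,3]} hit by 3; {[4,6]} hit by 6; {[7,8]} hit by 8; {[10,14],[8,15]} hit by 14; {[16,18]} hit by 18; {[20,22],[20,23]} hit by 22.
Points: 3, 6, 8, 14, 18, 22 (6 total).

6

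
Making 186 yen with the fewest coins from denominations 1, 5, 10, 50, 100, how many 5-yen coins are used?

1

186 = 1×100 + 1×50 + 3×10 + 1×5 + 1×1
Count of 5: 1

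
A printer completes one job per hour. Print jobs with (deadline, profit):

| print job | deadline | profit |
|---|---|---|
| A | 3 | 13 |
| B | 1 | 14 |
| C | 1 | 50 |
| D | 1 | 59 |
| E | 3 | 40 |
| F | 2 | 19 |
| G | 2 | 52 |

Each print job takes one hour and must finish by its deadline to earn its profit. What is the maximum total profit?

Take jobs in profit order; each goes to the latest open slot no later than its deadline.
By profit: D(d1,59), G(d2,52), C(d1,50), E(d3,40), F(d2,19), B(d1,14), A(d3,13)
D→slot 1; G→slot 2; C skipped; E→slot 3; F skipped; B skipped; A skipped.
Profit = 59 + 52 + 40 = 151

151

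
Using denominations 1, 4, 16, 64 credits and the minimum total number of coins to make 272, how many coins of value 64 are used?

Use the largest denomination that fits, subtract, and repeat.
272 − 4×64→16 − 1×16→0
Count of 64: 4

4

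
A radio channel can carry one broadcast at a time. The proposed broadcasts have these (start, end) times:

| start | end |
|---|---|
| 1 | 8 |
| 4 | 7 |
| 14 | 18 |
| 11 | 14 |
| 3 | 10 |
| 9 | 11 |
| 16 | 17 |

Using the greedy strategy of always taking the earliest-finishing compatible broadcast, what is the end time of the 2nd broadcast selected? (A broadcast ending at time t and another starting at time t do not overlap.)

Sort by end time and greedily take each interval whose start is ≥ the last chosen end.
By end time: (4,7), (1,8), (3,10), (9,11), (11,14), (16,17), (14,18).
Pick (4,7); next start ≥ 7 → (9,11); next start ≥ 11 → (11,14); next start ≥ 14 → (16,17).
Selected: (4,7) (9,11) (11,14) (16,17)

11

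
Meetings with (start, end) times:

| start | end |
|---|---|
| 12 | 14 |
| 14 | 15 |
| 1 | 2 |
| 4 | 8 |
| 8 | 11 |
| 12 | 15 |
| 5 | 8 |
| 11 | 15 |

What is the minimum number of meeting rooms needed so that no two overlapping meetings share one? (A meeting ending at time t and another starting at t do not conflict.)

The answer is the maximum number of intervals overlapping at any instant.
Events (time:±→running): 1:+→1 2:-→0 4:+→1 5:+→2 8:-→1 8:-→0 8:+→1 11:-→0 11:+→1 12:+→2 12:+→3 … peak 3.

3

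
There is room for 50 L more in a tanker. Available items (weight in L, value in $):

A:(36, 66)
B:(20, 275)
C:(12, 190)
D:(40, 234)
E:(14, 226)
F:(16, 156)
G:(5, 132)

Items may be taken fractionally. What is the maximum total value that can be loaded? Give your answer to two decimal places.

Ratios (sorted): G 26.40, E 16.14, C 15.83, B 13.75, F 9.75, D 5.85, A 1.83
take G (5 @ 132); take E (14 @ 226); take C (12 @ 190); take 19/20 of B → 261.25. Capacity used 50/50.
Total value = 809.25

809.25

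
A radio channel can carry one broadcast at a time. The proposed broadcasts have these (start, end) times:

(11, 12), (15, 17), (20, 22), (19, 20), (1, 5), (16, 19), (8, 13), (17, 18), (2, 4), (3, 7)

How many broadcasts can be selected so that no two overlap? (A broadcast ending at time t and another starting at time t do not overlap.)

6

By end time: (2,4), (1,5), (3,7), (11,12), (8,13), (15,17), (17,18), (16,19), (19,20), (20,22).
Pick (2,4); next start ≥ 4 → (11,12); next start ≥ 12 → (15,17); next start ≥ 17 → (17,18); next start ≥ 18 → (19,20); next start ≥ 20 → (20,22).
Selected 6 broadcasts.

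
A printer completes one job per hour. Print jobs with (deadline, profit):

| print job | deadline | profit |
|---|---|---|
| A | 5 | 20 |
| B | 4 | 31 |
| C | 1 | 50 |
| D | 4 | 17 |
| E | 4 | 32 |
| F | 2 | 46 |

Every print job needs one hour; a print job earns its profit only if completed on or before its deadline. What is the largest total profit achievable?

By profit: C(d1,50), F(d2,46), E(d4,32), B(d4,31), A(d5,20), D(d4,17)
C→slot 1; F→slot 2; E→slot 4; B→slot 3; A→slot 5; D skipped.
Profit = 50 + 46 + 31 + 32 + 20 = 179

179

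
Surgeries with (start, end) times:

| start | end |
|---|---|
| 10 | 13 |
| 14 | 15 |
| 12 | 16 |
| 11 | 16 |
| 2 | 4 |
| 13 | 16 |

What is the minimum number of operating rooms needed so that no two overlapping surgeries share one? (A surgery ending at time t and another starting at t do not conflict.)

4

Events (time:±→running): 2:+→1 4:-→0 10:+→1 11:+→2 12:+→3 13:-→2 13:+→3 14:+→4 … peak 4.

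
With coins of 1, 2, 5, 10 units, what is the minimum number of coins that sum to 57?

7

57 − 5×10→7 − 1×5→2 − 1×2→0
Total coins = 5 + 1 + 1 = 7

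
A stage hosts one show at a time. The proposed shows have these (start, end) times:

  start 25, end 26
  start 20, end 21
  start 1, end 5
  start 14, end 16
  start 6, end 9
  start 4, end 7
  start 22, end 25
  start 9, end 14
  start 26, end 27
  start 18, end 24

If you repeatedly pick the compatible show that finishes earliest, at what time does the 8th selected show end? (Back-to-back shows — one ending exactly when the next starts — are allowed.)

27

By end time: (1,5), (4,7), (6,9), (9,14), (14,16), (20,21), (18,24), (22,25), (25,26), (26,27).
Pick (1,5); next start ≥ 5 → (6,9); next start ≥ 9 → (9,14); next start ≥ 14 → (14,16); next start ≥ 16 → (20,21); next start ≥ 21 → (22,25); next start ≥ 25 → (25,26); next start ≥ 26 → (26,27).
Selected: (1,5) (6,9) (9,14) (14,16) (20,21) (22,25) (25,26) (26,27)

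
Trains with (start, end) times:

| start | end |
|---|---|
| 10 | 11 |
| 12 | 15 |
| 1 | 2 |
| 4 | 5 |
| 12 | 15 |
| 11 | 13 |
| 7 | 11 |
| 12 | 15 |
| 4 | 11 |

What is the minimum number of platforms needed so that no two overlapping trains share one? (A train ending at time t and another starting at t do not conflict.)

Count concurrent intervals with a sweep; the peak is the room count.
starts: [1, 4, 4, 7, 10, 11, 12, 12, 12]
ends:   [2, 5, 11, 11, 11, 13, 15, 15, 15]
s1→1 e2→0 s4→1 s4→2 e5→1 s7→2 s10→3 e11→2 e11→1 e11→0 s11→1 s12→2 s12→3 s12→4  — peak 4.

4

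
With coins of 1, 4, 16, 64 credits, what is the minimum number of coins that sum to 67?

4

Greedy: take as many of the largest coin as possible, then repeat with the remainder.
67 = 1×64 + 3×1
Total coins = 1 + 3 = 4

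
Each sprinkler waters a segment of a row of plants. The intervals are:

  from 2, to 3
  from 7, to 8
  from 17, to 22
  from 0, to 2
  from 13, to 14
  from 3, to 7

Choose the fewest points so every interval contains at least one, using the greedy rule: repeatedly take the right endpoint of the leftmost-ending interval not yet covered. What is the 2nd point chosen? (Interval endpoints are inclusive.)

7

Sort by right endpoint; whenever an interval is uncovered, place a point at its right end.
By right end: [0,2]  [2,3]  [3,7]  [7,8]  [13,14]  [17,22]
[0,2] uncovered → point at 2; [3,7] uncovered → point at 7; [13,14] uncovered → point at 14; [17,22] uncovered → point at 22.
Points: 2, 7, 14, 22 (4 total).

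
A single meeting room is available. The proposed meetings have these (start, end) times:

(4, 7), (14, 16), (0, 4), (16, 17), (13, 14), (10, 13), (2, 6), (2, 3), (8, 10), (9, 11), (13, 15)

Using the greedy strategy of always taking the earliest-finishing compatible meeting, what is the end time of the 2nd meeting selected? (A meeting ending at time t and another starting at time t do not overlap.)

7

Sort by end time and greedily take each interval whose start is ≥ the last chosen end.
Sorted by end: (2,3)  (0,4)  (2,6)  (4,7)  (8,10)  (9,11)  (10,13)  (13,14)  (13,15)  (14,16)  (16,17)
take (2,3); skip (0,4); take (4,7); take (8,10); take (10,13); take (13,14); take (14,16); take (16,17).
Selected: (2,3) (4,7) (8,10) (10,13) (13,14) (14,16) (16,17)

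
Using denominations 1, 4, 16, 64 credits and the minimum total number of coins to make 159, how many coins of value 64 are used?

159 − 2×64→31 − 1×16→15 − 3×4→3 − 3×1→0
Count of 64: 2

2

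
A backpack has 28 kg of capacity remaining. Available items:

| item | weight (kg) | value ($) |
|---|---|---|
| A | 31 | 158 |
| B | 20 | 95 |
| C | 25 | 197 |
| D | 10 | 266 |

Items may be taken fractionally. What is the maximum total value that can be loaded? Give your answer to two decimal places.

407.84

Ratios (sorted): D 26.60, C 7.88, A 5.10, B 4.75
take D (10 @ 266); take 18/25 of C → 141.84. Capacity used 28/28.
Total value = 407.84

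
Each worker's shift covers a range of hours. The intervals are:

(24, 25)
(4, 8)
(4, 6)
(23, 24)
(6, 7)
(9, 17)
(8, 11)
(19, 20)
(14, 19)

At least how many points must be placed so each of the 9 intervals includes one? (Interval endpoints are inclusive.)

Sorted: [4,6] [6,7] [4,8] [8,11] [9,17] [14,19] [19,20] [23,24] [24,25]
{[4,6],[6,7],[4,8]} hit by 6; {[8,11],[9,17]} hit by 11; {[14,19],[19,20]} hit by 19; {[23,24],[24,25]} hit by 24.
Points: 6, 11, 19, 24 (4 total).

4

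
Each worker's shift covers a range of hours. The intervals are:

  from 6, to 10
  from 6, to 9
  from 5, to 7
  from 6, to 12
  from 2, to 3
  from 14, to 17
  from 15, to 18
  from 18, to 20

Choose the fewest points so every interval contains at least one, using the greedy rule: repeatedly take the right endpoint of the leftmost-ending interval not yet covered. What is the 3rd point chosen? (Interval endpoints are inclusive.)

Sort by right endpoint; whenever an interval is uncovered, place a point at its right end.
Sorted: [2,3] [5,7] [6,9] [6,10] [6,12] [14,17] [15,18] [18,20]
{[2,3]} hit by 3; {[5,7],[6,9],[6,10],[6,12]} hit by 7; {[14,17],[15,18]} hit by 17; {[18,20]} hit by 20.
Points: 3, 7, 17, 20 (4 total).

17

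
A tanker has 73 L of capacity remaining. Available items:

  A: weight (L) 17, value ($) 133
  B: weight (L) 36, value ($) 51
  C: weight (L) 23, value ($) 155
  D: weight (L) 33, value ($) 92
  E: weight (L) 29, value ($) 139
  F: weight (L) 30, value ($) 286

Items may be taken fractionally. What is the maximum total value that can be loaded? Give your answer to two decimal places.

588.38

Greedy by value/weight ratio, highest first.
Order: F (286/30=9.53) > A (133/17=7.82) > C (155/23=6.74) > E (139/29=4.79) > D (92/33=2.79) > B (51/36=1.42)
Fill: take F (30 @ 286) → take A (17 @ 133) → take C (23 @ 155) → take 3/29 of E → 14.38; 73/73 used.
Total value = 588.38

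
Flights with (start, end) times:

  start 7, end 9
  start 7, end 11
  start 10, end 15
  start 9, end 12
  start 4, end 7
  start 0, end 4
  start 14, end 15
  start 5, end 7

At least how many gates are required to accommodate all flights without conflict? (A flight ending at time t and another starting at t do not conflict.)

starts: [0, 4, 5, 7, 7, 9, 10, 14]
ends:   [4, 7, 7, 9, 11, 12, 15, 15]
s0→1 e4→0 s4→1 s5→2 e7→1 e7→0 s7→1 s7→2 e9→1 s9→2 s10→3  — peak 3.

3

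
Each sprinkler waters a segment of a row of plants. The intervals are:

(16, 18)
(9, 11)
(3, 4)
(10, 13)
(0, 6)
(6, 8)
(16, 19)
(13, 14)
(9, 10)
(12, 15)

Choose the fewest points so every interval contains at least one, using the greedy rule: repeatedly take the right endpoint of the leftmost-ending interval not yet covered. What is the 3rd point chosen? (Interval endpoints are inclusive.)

Process intervals by earliest right end; each time one isn't hit yet, stab at its right endpoint.
By right end: [3,4]  [0,6]  [6,8]  [9,10]  [9,11]  [10,13]  [13,14]  [12,15]  [16,18]  [16,19]
[3,4] uncovered → point at 4; [6,8] uncovered → point at 8; [9,10] uncovered → point at 10; [13,14] uncovered → point at 14; [16,18] uncovered → point at 18.
Points: 4, 8, 10, 14, 18 (5 total).

10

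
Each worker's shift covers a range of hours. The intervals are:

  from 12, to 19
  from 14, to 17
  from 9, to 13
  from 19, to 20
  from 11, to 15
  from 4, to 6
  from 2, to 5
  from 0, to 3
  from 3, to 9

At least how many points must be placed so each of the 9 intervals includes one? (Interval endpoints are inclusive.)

5

Sort by right endpoint; whenever an interval is uncovered, place a point at its right end.
Sorted: [0,3] [2,5] [4,6] [3,9] [9,13] [11,15] [14,17] [12,19] [19,20]
{[0,3],[2,5]} hit by 3; {[4,6],[3,9]} hit by 6; {[9,13],[11,15]} hit by 13; {[14,17],[12,19]} hit by 17; {[19,20]} hit by 20.
Points: 3, 6, 13, 17, 20 (5 total).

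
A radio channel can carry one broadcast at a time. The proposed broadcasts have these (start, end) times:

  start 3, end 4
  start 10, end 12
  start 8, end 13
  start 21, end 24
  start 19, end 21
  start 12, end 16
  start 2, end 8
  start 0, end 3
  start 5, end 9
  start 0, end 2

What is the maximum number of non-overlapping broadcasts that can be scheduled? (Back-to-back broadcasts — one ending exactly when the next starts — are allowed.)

7

By end time: (0,2), (0,3), (3,4), (2,8), (5,9), (10,12), (8,13), (12,16), (19,21), (21,24).
Pick (0,2); next start ≥ 2 → (3,4); next start ≥ 4 → (5,9); next start ≥ 9 → (10,12); next start ≥ 12 → (12,16); next start ≥ 16 → (19,21); next start ≥ 21 → (21,24).
Selected 7 broadcasts.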